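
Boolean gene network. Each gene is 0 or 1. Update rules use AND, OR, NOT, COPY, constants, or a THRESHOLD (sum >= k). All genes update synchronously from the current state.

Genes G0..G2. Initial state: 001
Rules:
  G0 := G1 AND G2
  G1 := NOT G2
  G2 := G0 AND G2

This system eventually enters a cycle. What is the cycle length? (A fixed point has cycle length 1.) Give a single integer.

Answer: 1

Derivation:
Step 0: 001
Step 1: G0=G1&G2=0&1=0 G1=NOT G2=NOT 1=0 G2=G0&G2=0&1=0 -> 000
Step 2: G0=G1&G2=0&0=0 G1=NOT G2=NOT 0=1 G2=G0&G2=0&0=0 -> 010
Step 3: G0=G1&G2=1&0=0 G1=NOT G2=NOT 0=1 G2=G0&G2=0&0=0 -> 010
State from step 3 equals state from step 2 -> cycle length 1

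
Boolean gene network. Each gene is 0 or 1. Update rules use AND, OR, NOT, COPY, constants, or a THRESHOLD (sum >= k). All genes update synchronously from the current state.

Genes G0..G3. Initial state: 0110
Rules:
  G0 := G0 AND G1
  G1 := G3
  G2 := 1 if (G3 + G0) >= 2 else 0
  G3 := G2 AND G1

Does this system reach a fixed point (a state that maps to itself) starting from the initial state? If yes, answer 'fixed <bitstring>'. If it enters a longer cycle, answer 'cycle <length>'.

Step 0: 0110
Step 1: G0=G0&G1=0&1=0 G1=G3=0 G2=(0+0>=2)=0 G3=G2&G1=1&1=1 -> 0001
Step 2: G0=G0&G1=0&0=0 G1=G3=1 G2=(1+0>=2)=0 G3=G2&G1=0&0=0 -> 0100
Step 3: G0=G0&G1=0&1=0 G1=G3=0 G2=(0+0>=2)=0 G3=G2&G1=0&1=0 -> 0000
Step 4: G0=G0&G1=0&0=0 G1=G3=0 G2=(0+0>=2)=0 G3=G2&G1=0&0=0 -> 0000
Fixed point reached at step 3: 0000

Answer: fixed 0000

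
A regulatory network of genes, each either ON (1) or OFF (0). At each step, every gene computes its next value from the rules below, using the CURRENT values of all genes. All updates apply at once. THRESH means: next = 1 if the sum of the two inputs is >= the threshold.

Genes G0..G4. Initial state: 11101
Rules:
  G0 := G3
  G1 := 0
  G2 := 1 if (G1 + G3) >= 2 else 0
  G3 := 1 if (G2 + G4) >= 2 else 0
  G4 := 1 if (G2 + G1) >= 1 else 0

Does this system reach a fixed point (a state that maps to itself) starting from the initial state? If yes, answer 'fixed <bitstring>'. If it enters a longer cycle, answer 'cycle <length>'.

Step 0: 11101
Step 1: G0=G3=0 G1=0(const) G2=(1+0>=2)=0 G3=(1+1>=2)=1 G4=(1+1>=1)=1 -> 00011
Step 2: G0=G3=1 G1=0(const) G2=(0+1>=2)=0 G3=(0+1>=2)=0 G4=(0+0>=1)=0 -> 10000
Step 3: G0=G3=0 G1=0(const) G2=(0+0>=2)=0 G3=(0+0>=2)=0 G4=(0+0>=1)=0 -> 00000
Step 4: G0=G3=0 G1=0(const) G2=(0+0>=2)=0 G3=(0+0>=2)=0 G4=(0+0>=1)=0 -> 00000
Fixed point reached at step 3: 00000

Answer: fixed 00000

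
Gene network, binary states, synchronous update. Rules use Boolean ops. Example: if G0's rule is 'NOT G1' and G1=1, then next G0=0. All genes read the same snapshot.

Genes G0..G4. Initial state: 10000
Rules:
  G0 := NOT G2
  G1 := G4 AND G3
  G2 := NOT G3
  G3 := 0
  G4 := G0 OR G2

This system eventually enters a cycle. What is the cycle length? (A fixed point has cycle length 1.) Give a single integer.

Answer: 1

Derivation:
Step 0: 10000
Step 1: G0=NOT G2=NOT 0=1 G1=G4&G3=0&0=0 G2=NOT G3=NOT 0=1 G3=0(const) G4=G0|G2=1|0=1 -> 10101
Step 2: G0=NOT G2=NOT 1=0 G1=G4&G3=1&0=0 G2=NOT G3=NOT 0=1 G3=0(const) G4=G0|G2=1|1=1 -> 00101
Step 3: G0=NOT G2=NOT 1=0 G1=G4&G3=1&0=0 G2=NOT G3=NOT 0=1 G3=0(const) G4=G0|G2=0|1=1 -> 00101
State from step 3 equals state from step 2 -> cycle length 1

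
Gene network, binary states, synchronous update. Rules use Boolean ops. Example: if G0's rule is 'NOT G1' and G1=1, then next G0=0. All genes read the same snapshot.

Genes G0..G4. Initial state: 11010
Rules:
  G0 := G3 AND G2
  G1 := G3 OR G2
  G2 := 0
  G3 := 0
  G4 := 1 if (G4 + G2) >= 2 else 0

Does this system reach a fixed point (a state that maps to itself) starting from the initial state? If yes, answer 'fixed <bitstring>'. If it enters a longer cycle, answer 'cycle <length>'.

Answer: fixed 00000

Derivation:
Step 0: 11010
Step 1: G0=G3&G2=1&0=0 G1=G3|G2=1|0=1 G2=0(const) G3=0(const) G4=(0+0>=2)=0 -> 01000
Step 2: G0=G3&G2=0&0=0 G1=G3|G2=0|0=0 G2=0(const) G3=0(const) G4=(0+0>=2)=0 -> 00000
Step 3: G0=G3&G2=0&0=0 G1=G3|G2=0|0=0 G2=0(const) G3=0(const) G4=(0+0>=2)=0 -> 00000
Fixed point reached at step 2: 00000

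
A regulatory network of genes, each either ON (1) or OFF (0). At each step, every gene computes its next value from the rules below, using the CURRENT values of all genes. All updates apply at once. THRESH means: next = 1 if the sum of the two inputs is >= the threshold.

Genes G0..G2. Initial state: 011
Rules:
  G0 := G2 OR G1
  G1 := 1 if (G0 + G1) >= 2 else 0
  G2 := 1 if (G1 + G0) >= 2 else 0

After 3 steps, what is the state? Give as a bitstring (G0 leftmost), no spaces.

Step 1: G0=G2|G1=1|1=1 G1=(0+1>=2)=0 G2=(1+0>=2)=0 -> 100
Step 2: G0=G2|G1=0|0=0 G1=(1+0>=2)=0 G2=(0+1>=2)=0 -> 000
Step 3: G0=G2|G1=0|0=0 G1=(0+0>=2)=0 G2=(0+0>=2)=0 -> 000

000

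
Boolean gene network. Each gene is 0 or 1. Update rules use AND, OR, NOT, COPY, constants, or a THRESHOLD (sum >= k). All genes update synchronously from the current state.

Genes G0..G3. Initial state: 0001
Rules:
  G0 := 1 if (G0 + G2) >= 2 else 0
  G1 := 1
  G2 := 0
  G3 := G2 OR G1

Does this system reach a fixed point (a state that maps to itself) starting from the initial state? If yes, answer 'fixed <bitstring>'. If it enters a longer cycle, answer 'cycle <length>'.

Answer: fixed 0101

Derivation:
Step 0: 0001
Step 1: G0=(0+0>=2)=0 G1=1(const) G2=0(const) G3=G2|G1=0|0=0 -> 0100
Step 2: G0=(0+0>=2)=0 G1=1(const) G2=0(const) G3=G2|G1=0|1=1 -> 0101
Step 3: G0=(0+0>=2)=0 G1=1(const) G2=0(const) G3=G2|G1=0|1=1 -> 0101
Fixed point reached at step 2: 0101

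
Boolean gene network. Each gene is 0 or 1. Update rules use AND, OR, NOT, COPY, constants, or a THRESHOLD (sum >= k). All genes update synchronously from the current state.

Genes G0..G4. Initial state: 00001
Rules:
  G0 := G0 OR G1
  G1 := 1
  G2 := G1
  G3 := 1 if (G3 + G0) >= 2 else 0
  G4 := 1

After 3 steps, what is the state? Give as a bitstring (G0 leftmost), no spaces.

Step 1: G0=G0|G1=0|0=0 G1=1(const) G2=G1=0 G3=(0+0>=2)=0 G4=1(const) -> 01001
Step 2: G0=G0|G1=0|1=1 G1=1(const) G2=G1=1 G3=(0+0>=2)=0 G4=1(const) -> 11101
Step 3: G0=G0|G1=1|1=1 G1=1(const) G2=G1=1 G3=(0+1>=2)=0 G4=1(const) -> 11101

11101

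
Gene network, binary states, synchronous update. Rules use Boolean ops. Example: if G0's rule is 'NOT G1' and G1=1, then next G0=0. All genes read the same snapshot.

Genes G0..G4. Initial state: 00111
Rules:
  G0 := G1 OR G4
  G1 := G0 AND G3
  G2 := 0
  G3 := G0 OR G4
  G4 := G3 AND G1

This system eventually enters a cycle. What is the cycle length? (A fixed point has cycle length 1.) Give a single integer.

Step 0: 00111
Step 1: G0=G1|G4=0|1=1 G1=G0&G3=0&1=0 G2=0(const) G3=G0|G4=0|1=1 G4=G3&G1=1&0=0 -> 10010
Step 2: G0=G1|G4=0|0=0 G1=G0&G3=1&1=1 G2=0(const) G3=G0|G4=1|0=1 G4=G3&G1=1&0=0 -> 01010
Step 3: G0=G1|G4=1|0=1 G1=G0&G3=0&1=0 G2=0(const) G3=G0|G4=0|0=0 G4=G3&G1=1&1=1 -> 10001
Step 4: G0=G1|G4=0|1=1 G1=G0&G3=1&0=0 G2=0(const) G3=G0|G4=1|1=1 G4=G3&G1=0&0=0 -> 10010
State from step 4 equals state from step 1 -> cycle length 3

Answer: 3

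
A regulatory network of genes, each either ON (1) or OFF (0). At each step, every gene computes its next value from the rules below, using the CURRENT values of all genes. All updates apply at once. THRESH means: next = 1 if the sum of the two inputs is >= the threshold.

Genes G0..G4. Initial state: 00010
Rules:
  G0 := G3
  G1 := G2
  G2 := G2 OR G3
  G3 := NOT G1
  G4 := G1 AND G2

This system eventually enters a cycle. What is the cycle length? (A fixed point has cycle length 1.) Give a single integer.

Answer: 1

Derivation:
Step 0: 00010
Step 1: G0=G3=1 G1=G2=0 G2=G2|G3=0|1=1 G3=NOT G1=NOT 0=1 G4=G1&G2=0&0=0 -> 10110
Step 2: G0=G3=1 G1=G2=1 G2=G2|G3=1|1=1 G3=NOT G1=NOT 0=1 G4=G1&G2=0&1=0 -> 11110
Step 3: G0=G3=1 G1=G2=1 G2=G2|G3=1|1=1 G3=NOT G1=NOT 1=0 G4=G1&G2=1&1=1 -> 11101
Step 4: G0=G3=0 G1=G2=1 G2=G2|G3=1|0=1 G3=NOT G1=NOT 1=0 G4=G1&G2=1&1=1 -> 01101
Step 5: G0=G3=0 G1=G2=1 G2=G2|G3=1|0=1 G3=NOT G1=NOT 1=0 G4=G1&G2=1&1=1 -> 01101
State from step 5 equals state from step 4 -> cycle length 1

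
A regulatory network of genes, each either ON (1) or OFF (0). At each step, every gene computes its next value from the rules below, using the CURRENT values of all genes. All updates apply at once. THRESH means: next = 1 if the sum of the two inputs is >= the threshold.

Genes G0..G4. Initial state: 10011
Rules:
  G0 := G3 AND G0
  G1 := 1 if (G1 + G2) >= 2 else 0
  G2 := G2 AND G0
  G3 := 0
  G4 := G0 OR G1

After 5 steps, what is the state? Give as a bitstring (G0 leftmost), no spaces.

Step 1: G0=G3&G0=1&1=1 G1=(0+0>=2)=0 G2=G2&G0=0&1=0 G3=0(const) G4=G0|G1=1|0=1 -> 10001
Step 2: G0=G3&G0=0&1=0 G1=(0+0>=2)=0 G2=G2&G0=0&1=0 G3=0(const) G4=G0|G1=1|0=1 -> 00001
Step 3: G0=G3&G0=0&0=0 G1=(0+0>=2)=0 G2=G2&G0=0&0=0 G3=0(const) G4=G0|G1=0|0=0 -> 00000
Step 4: G0=G3&G0=0&0=0 G1=(0+0>=2)=0 G2=G2&G0=0&0=0 G3=0(const) G4=G0|G1=0|0=0 -> 00000
Step 5: G0=G3&G0=0&0=0 G1=(0+0>=2)=0 G2=G2&G0=0&0=0 G3=0(const) G4=G0|G1=0|0=0 -> 00000

00000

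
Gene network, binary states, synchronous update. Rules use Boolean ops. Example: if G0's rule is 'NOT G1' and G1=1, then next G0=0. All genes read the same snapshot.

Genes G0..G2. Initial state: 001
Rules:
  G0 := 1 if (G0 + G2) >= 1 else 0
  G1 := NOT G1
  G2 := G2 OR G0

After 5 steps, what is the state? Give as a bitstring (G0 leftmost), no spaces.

Step 1: G0=(0+1>=1)=1 G1=NOT G1=NOT 0=1 G2=G2|G0=1|0=1 -> 111
Step 2: G0=(1+1>=1)=1 G1=NOT G1=NOT 1=0 G2=G2|G0=1|1=1 -> 101
Step 3: G0=(1+1>=1)=1 G1=NOT G1=NOT 0=1 G2=G2|G0=1|1=1 -> 111
Step 4: G0=(1+1>=1)=1 G1=NOT G1=NOT 1=0 G2=G2|G0=1|1=1 -> 101
Step 5: G0=(1+1>=1)=1 G1=NOT G1=NOT 0=1 G2=G2|G0=1|1=1 -> 111

111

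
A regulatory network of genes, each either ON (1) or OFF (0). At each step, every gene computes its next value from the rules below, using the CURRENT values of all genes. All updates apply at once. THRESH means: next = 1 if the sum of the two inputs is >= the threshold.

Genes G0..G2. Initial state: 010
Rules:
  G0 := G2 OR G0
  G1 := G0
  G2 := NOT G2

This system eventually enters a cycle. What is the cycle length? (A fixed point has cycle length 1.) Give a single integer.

Step 0: 010
Step 1: G0=G2|G0=0|0=0 G1=G0=0 G2=NOT G2=NOT 0=1 -> 001
Step 2: G0=G2|G0=1|0=1 G1=G0=0 G2=NOT G2=NOT 1=0 -> 100
Step 3: G0=G2|G0=0|1=1 G1=G0=1 G2=NOT G2=NOT 0=1 -> 111
Step 4: G0=G2|G0=1|1=1 G1=G0=1 G2=NOT G2=NOT 1=0 -> 110
Step 5: G0=G2|G0=0|1=1 G1=G0=1 G2=NOT G2=NOT 0=1 -> 111
State from step 5 equals state from step 3 -> cycle length 2

Answer: 2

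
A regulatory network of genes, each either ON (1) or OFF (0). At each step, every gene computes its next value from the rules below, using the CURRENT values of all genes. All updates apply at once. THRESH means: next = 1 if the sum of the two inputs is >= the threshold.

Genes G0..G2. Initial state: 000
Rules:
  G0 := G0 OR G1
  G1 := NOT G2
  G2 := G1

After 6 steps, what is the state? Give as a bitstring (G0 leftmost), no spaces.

Step 1: G0=G0|G1=0|0=0 G1=NOT G2=NOT 0=1 G2=G1=0 -> 010
Step 2: G0=G0|G1=0|1=1 G1=NOT G2=NOT 0=1 G2=G1=1 -> 111
Step 3: G0=G0|G1=1|1=1 G1=NOT G2=NOT 1=0 G2=G1=1 -> 101
Step 4: G0=G0|G1=1|0=1 G1=NOT G2=NOT 1=0 G2=G1=0 -> 100
Step 5: G0=G0|G1=1|0=1 G1=NOT G2=NOT 0=1 G2=G1=0 -> 110
Step 6: G0=G0|G1=1|1=1 G1=NOT G2=NOT 0=1 G2=G1=1 -> 111

111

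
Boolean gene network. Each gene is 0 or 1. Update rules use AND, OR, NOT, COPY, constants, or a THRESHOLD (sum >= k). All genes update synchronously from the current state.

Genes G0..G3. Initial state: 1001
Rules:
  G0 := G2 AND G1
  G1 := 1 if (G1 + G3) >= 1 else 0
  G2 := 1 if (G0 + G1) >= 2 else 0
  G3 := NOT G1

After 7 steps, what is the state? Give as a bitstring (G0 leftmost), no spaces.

Step 1: G0=G2&G1=0&0=0 G1=(0+1>=1)=1 G2=(1+0>=2)=0 G3=NOT G1=NOT 0=1 -> 0101
Step 2: G0=G2&G1=0&1=0 G1=(1+1>=1)=1 G2=(0+1>=2)=0 G3=NOT G1=NOT 1=0 -> 0100
Step 3: G0=G2&G1=0&1=0 G1=(1+0>=1)=1 G2=(0+1>=2)=0 G3=NOT G1=NOT 1=0 -> 0100
Step 4: G0=G2&G1=0&1=0 G1=(1+0>=1)=1 G2=(0+1>=2)=0 G3=NOT G1=NOT 1=0 -> 0100
Step 5: G0=G2&G1=0&1=0 G1=(1+0>=1)=1 G2=(0+1>=2)=0 G3=NOT G1=NOT 1=0 -> 0100
Step 6: G0=G2&G1=0&1=0 G1=(1+0>=1)=1 G2=(0+1>=2)=0 G3=NOT G1=NOT 1=0 -> 0100
Step 7: G0=G2&G1=0&1=0 G1=(1+0>=1)=1 G2=(0+1>=2)=0 G3=NOT G1=NOT 1=0 -> 0100

0100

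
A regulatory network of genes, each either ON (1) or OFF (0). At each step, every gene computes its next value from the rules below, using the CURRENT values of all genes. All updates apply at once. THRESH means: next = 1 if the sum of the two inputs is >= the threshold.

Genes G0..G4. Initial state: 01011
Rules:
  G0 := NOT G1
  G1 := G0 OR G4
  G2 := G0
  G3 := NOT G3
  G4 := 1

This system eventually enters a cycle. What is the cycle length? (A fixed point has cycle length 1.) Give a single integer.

Step 0: 01011
Step 1: G0=NOT G1=NOT 1=0 G1=G0|G4=0|1=1 G2=G0=0 G3=NOT G3=NOT 1=0 G4=1(const) -> 01001
Step 2: G0=NOT G1=NOT 1=0 G1=G0|G4=0|1=1 G2=G0=0 G3=NOT G3=NOT 0=1 G4=1(const) -> 01011
State from step 2 equals state from step 0 -> cycle length 2

Answer: 2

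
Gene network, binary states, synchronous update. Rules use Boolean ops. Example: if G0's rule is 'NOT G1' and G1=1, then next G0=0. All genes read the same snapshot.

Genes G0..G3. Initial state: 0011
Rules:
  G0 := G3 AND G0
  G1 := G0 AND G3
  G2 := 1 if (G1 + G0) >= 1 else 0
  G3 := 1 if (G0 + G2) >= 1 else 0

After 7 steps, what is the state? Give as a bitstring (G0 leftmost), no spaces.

Step 1: G0=G3&G0=1&0=0 G1=G0&G3=0&1=0 G2=(0+0>=1)=0 G3=(0+1>=1)=1 -> 0001
Step 2: G0=G3&G0=1&0=0 G1=G0&G3=0&1=0 G2=(0+0>=1)=0 G3=(0+0>=1)=0 -> 0000
Step 3: G0=G3&G0=0&0=0 G1=G0&G3=0&0=0 G2=(0+0>=1)=0 G3=(0+0>=1)=0 -> 0000
Step 4: G0=G3&G0=0&0=0 G1=G0&G3=0&0=0 G2=(0+0>=1)=0 G3=(0+0>=1)=0 -> 0000
Step 5: G0=G3&G0=0&0=0 G1=G0&G3=0&0=0 G2=(0+0>=1)=0 G3=(0+0>=1)=0 -> 0000
Step 6: G0=G3&G0=0&0=0 G1=G0&G3=0&0=0 G2=(0+0>=1)=0 G3=(0+0>=1)=0 -> 0000
Step 7: G0=G3&G0=0&0=0 G1=G0&G3=0&0=0 G2=(0+0>=1)=0 G3=(0+0>=1)=0 -> 0000

0000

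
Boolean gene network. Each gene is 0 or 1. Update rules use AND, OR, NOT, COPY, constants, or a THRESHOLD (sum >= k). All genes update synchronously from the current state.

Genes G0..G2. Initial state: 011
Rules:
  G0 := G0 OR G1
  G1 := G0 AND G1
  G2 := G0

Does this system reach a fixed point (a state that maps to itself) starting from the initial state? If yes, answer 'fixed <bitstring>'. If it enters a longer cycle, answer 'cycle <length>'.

Step 0: 011
Step 1: G0=G0|G1=0|1=1 G1=G0&G1=0&1=0 G2=G0=0 -> 100
Step 2: G0=G0|G1=1|0=1 G1=G0&G1=1&0=0 G2=G0=1 -> 101
Step 3: G0=G0|G1=1|0=1 G1=G0&G1=1&0=0 G2=G0=1 -> 101
Fixed point reached at step 2: 101

Answer: fixed 101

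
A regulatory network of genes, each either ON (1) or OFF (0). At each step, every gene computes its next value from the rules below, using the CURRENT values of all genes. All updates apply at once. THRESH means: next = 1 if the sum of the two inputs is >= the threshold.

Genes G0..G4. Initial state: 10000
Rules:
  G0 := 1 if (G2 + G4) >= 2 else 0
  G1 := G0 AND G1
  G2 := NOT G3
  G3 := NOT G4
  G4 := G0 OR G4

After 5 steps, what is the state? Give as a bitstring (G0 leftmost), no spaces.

Step 1: G0=(0+0>=2)=0 G1=G0&G1=1&0=0 G2=NOT G3=NOT 0=1 G3=NOT G4=NOT 0=1 G4=G0|G4=1|0=1 -> 00111
Step 2: G0=(1+1>=2)=1 G1=G0&G1=0&0=0 G2=NOT G3=NOT 1=0 G3=NOT G4=NOT 1=0 G4=G0|G4=0|1=1 -> 10001
Step 3: G0=(0+1>=2)=0 G1=G0&G1=1&0=0 G2=NOT G3=NOT 0=1 G3=NOT G4=NOT 1=0 G4=G0|G4=1|1=1 -> 00101
Step 4: G0=(1+1>=2)=1 G1=G0&G1=0&0=0 G2=NOT G3=NOT 0=1 G3=NOT G4=NOT 1=0 G4=G0|G4=0|1=1 -> 10101
Step 5: G0=(1+1>=2)=1 G1=G0&G1=1&0=0 G2=NOT G3=NOT 0=1 G3=NOT G4=NOT 1=0 G4=G0|G4=1|1=1 -> 10101

10101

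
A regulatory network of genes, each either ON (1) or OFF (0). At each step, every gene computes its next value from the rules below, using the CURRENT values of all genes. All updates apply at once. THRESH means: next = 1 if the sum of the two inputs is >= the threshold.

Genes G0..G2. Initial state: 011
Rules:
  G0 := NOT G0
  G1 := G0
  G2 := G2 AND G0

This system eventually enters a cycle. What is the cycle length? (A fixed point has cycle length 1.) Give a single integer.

Answer: 2

Derivation:
Step 0: 011
Step 1: G0=NOT G0=NOT 0=1 G1=G0=0 G2=G2&G0=1&0=0 -> 100
Step 2: G0=NOT G0=NOT 1=0 G1=G0=1 G2=G2&G0=0&1=0 -> 010
Step 3: G0=NOT G0=NOT 0=1 G1=G0=0 G2=G2&G0=0&0=0 -> 100
State from step 3 equals state from step 1 -> cycle length 2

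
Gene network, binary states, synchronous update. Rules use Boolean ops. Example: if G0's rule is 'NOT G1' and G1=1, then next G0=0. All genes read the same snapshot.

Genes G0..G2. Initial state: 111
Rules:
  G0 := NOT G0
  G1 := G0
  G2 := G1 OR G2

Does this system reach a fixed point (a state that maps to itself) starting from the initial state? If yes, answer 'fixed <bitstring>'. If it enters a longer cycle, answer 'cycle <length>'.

Step 0: 111
Step 1: G0=NOT G0=NOT 1=0 G1=G0=1 G2=G1|G2=1|1=1 -> 011
Step 2: G0=NOT G0=NOT 0=1 G1=G0=0 G2=G1|G2=1|1=1 -> 101
Step 3: G0=NOT G0=NOT 1=0 G1=G0=1 G2=G1|G2=0|1=1 -> 011
Cycle of length 2 starting at step 1 -> no fixed point

Answer: cycle 2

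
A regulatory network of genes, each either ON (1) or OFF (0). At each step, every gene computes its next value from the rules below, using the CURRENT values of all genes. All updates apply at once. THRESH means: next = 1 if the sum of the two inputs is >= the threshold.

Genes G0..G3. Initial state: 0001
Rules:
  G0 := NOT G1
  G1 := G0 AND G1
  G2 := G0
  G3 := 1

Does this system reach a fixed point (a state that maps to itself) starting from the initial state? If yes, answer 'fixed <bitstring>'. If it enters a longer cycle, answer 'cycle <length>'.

Answer: fixed 1011

Derivation:
Step 0: 0001
Step 1: G0=NOT G1=NOT 0=1 G1=G0&G1=0&0=0 G2=G0=0 G3=1(const) -> 1001
Step 2: G0=NOT G1=NOT 0=1 G1=G0&G1=1&0=0 G2=G0=1 G3=1(const) -> 1011
Step 3: G0=NOT G1=NOT 0=1 G1=G0&G1=1&0=0 G2=G0=1 G3=1(const) -> 1011
Fixed point reached at step 2: 1011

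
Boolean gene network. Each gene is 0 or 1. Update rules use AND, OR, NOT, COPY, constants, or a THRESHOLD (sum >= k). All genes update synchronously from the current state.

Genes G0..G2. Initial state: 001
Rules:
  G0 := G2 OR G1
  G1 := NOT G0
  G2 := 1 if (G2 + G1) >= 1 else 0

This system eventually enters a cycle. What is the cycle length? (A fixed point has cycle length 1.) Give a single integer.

Answer: 1

Derivation:
Step 0: 001
Step 1: G0=G2|G1=1|0=1 G1=NOT G0=NOT 0=1 G2=(1+0>=1)=1 -> 111
Step 2: G0=G2|G1=1|1=1 G1=NOT G0=NOT 1=0 G2=(1+1>=1)=1 -> 101
Step 3: G0=G2|G1=1|0=1 G1=NOT G0=NOT 1=0 G2=(1+0>=1)=1 -> 101
State from step 3 equals state from step 2 -> cycle length 1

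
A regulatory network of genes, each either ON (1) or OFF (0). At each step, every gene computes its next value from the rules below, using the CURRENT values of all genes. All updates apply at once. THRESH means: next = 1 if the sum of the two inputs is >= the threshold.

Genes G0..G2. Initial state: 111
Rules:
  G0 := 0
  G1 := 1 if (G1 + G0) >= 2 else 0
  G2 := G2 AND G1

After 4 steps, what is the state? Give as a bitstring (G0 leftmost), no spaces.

Step 1: G0=0(const) G1=(1+1>=2)=1 G2=G2&G1=1&1=1 -> 011
Step 2: G0=0(const) G1=(1+0>=2)=0 G2=G2&G1=1&1=1 -> 001
Step 3: G0=0(const) G1=(0+0>=2)=0 G2=G2&G1=1&0=0 -> 000
Step 4: G0=0(const) G1=(0+0>=2)=0 G2=G2&G1=0&0=0 -> 000

000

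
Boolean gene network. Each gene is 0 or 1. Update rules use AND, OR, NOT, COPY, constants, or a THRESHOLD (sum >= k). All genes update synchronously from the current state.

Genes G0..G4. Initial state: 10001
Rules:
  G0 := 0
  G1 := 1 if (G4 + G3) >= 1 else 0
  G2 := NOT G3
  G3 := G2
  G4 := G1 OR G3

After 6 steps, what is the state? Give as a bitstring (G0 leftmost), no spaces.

Step 1: G0=0(const) G1=(1+0>=1)=1 G2=NOT G3=NOT 0=1 G3=G2=0 G4=G1|G3=0|0=0 -> 01100
Step 2: G0=0(const) G1=(0+0>=1)=0 G2=NOT G3=NOT 0=1 G3=G2=1 G4=G1|G3=1|0=1 -> 00111
Step 3: G0=0(const) G1=(1+1>=1)=1 G2=NOT G3=NOT 1=0 G3=G2=1 G4=G1|G3=0|1=1 -> 01011
Step 4: G0=0(const) G1=(1+1>=1)=1 G2=NOT G3=NOT 1=0 G3=G2=0 G4=G1|G3=1|1=1 -> 01001
Step 5: G0=0(const) G1=(1+0>=1)=1 G2=NOT G3=NOT 0=1 G3=G2=0 G4=G1|G3=1|0=1 -> 01101
Step 6: G0=0(const) G1=(1+0>=1)=1 G2=NOT G3=NOT 0=1 G3=G2=1 G4=G1|G3=1|0=1 -> 01111

01111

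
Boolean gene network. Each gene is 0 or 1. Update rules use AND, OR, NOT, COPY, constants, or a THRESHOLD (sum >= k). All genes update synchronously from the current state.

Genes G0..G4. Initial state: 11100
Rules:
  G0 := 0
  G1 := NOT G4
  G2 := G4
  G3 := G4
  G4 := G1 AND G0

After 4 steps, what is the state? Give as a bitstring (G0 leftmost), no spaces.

Step 1: G0=0(const) G1=NOT G4=NOT 0=1 G2=G4=0 G3=G4=0 G4=G1&G0=1&1=1 -> 01001
Step 2: G0=0(const) G1=NOT G4=NOT 1=0 G2=G4=1 G3=G4=1 G4=G1&G0=1&0=0 -> 00110
Step 3: G0=0(const) G1=NOT G4=NOT 0=1 G2=G4=0 G3=G4=0 G4=G1&G0=0&0=0 -> 01000
Step 4: G0=0(const) G1=NOT G4=NOT 0=1 G2=G4=0 G3=G4=0 G4=G1&G0=1&0=0 -> 01000

01000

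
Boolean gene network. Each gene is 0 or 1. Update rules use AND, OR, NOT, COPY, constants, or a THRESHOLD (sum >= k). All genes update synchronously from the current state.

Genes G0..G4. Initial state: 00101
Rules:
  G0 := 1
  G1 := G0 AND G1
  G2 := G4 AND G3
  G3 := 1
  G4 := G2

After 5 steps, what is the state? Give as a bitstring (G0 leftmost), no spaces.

Step 1: G0=1(const) G1=G0&G1=0&0=0 G2=G4&G3=1&0=0 G3=1(const) G4=G2=1 -> 10011
Step 2: G0=1(const) G1=G0&G1=1&0=0 G2=G4&G3=1&1=1 G3=1(const) G4=G2=0 -> 10110
Step 3: G0=1(const) G1=G0&G1=1&0=0 G2=G4&G3=0&1=0 G3=1(const) G4=G2=1 -> 10011
Step 4: G0=1(const) G1=G0&G1=1&0=0 G2=G4&G3=1&1=1 G3=1(const) G4=G2=0 -> 10110
Step 5: G0=1(const) G1=G0&G1=1&0=0 G2=G4&G3=0&1=0 G3=1(const) G4=G2=1 -> 10011

10011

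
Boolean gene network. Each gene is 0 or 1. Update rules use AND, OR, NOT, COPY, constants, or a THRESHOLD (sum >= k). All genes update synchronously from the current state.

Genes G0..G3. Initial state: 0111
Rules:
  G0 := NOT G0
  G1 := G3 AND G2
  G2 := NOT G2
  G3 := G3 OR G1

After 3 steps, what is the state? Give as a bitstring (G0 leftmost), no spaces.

Step 1: G0=NOT G0=NOT 0=1 G1=G3&G2=1&1=1 G2=NOT G2=NOT 1=0 G3=G3|G1=1|1=1 -> 1101
Step 2: G0=NOT G0=NOT 1=0 G1=G3&G2=1&0=0 G2=NOT G2=NOT 0=1 G3=G3|G1=1|1=1 -> 0011
Step 3: G0=NOT G0=NOT 0=1 G1=G3&G2=1&1=1 G2=NOT G2=NOT 1=0 G3=G3|G1=1|0=1 -> 1101

1101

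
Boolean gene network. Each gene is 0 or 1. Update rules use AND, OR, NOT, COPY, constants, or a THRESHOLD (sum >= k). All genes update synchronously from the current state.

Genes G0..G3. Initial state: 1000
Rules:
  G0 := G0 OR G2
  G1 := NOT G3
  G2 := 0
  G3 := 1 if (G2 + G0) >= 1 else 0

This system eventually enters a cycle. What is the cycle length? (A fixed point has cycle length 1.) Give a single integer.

Answer: 1

Derivation:
Step 0: 1000
Step 1: G0=G0|G2=1|0=1 G1=NOT G3=NOT 0=1 G2=0(const) G3=(0+1>=1)=1 -> 1101
Step 2: G0=G0|G2=1|0=1 G1=NOT G3=NOT 1=0 G2=0(const) G3=(0+1>=1)=1 -> 1001
Step 3: G0=G0|G2=1|0=1 G1=NOT G3=NOT 1=0 G2=0(const) G3=(0+1>=1)=1 -> 1001
State from step 3 equals state from step 2 -> cycle length 1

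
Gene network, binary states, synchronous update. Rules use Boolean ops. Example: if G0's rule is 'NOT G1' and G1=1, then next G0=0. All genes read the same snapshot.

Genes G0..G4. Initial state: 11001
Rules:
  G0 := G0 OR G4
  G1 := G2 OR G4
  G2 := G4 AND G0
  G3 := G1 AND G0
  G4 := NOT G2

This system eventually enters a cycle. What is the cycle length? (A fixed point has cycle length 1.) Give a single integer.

Answer: 4

Derivation:
Step 0: 11001
Step 1: G0=G0|G4=1|1=1 G1=G2|G4=0|1=1 G2=G4&G0=1&1=1 G3=G1&G0=1&1=1 G4=NOT G2=NOT 0=1 -> 11111
Step 2: G0=G0|G4=1|1=1 G1=G2|G4=1|1=1 G2=G4&G0=1&1=1 G3=G1&G0=1&1=1 G4=NOT G2=NOT 1=0 -> 11110
Step 3: G0=G0|G4=1|0=1 G1=G2|G4=1|0=1 G2=G4&G0=0&1=0 G3=G1&G0=1&1=1 G4=NOT G2=NOT 1=0 -> 11010
Step 4: G0=G0|G4=1|0=1 G1=G2|G4=0|0=0 G2=G4&G0=0&1=0 G3=G1&G0=1&1=1 G4=NOT G2=NOT 0=1 -> 10011
Step 5: G0=G0|G4=1|1=1 G1=G2|G4=0|1=1 G2=G4&G0=1&1=1 G3=G1&G0=0&1=0 G4=NOT G2=NOT 0=1 -> 11101
Step 6: G0=G0|G4=1|1=1 G1=G2|G4=1|1=1 G2=G4&G0=1&1=1 G3=G1&G0=1&1=1 G4=NOT G2=NOT 1=0 -> 11110
State from step 6 equals state from step 2 -> cycle length 4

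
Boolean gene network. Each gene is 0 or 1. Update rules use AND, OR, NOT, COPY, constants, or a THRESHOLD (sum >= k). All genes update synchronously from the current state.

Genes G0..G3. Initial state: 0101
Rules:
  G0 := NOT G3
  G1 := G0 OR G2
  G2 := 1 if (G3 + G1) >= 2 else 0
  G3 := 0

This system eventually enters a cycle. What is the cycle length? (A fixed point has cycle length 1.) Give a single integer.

Step 0: 0101
Step 1: G0=NOT G3=NOT 1=0 G1=G0|G2=0|0=0 G2=(1+1>=2)=1 G3=0(const) -> 0010
Step 2: G0=NOT G3=NOT 0=1 G1=G0|G2=0|1=1 G2=(0+0>=2)=0 G3=0(const) -> 1100
Step 3: G0=NOT G3=NOT 0=1 G1=G0|G2=1|0=1 G2=(0+1>=2)=0 G3=0(const) -> 1100
State from step 3 equals state from step 2 -> cycle length 1

Answer: 1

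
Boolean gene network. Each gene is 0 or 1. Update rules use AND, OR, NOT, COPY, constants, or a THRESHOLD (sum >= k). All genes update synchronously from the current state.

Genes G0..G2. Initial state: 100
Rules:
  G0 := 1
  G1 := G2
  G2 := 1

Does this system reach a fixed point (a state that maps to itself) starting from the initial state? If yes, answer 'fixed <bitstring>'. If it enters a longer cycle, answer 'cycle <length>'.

Step 0: 100
Step 1: G0=1(const) G1=G2=0 G2=1(const) -> 101
Step 2: G0=1(const) G1=G2=1 G2=1(const) -> 111
Step 3: G0=1(const) G1=G2=1 G2=1(const) -> 111
Fixed point reached at step 2: 111

Answer: fixed 111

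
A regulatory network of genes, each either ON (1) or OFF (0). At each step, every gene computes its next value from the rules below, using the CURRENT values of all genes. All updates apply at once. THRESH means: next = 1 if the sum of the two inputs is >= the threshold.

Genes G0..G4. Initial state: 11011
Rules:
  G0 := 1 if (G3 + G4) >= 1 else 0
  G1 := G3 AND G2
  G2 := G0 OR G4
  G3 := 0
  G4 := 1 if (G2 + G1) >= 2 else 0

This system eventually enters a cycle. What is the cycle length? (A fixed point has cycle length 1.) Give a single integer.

Answer: 1

Derivation:
Step 0: 11011
Step 1: G0=(1+1>=1)=1 G1=G3&G2=1&0=0 G2=G0|G4=1|1=1 G3=0(const) G4=(0+1>=2)=0 -> 10100
Step 2: G0=(0+0>=1)=0 G1=G3&G2=0&1=0 G2=G0|G4=1|0=1 G3=0(const) G4=(1+0>=2)=0 -> 00100
Step 3: G0=(0+0>=1)=0 G1=G3&G2=0&1=0 G2=G0|G4=0|0=0 G3=0(const) G4=(1+0>=2)=0 -> 00000
Step 4: G0=(0+0>=1)=0 G1=G3&G2=0&0=0 G2=G0|G4=0|0=0 G3=0(const) G4=(0+0>=2)=0 -> 00000
State from step 4 equals state from step 3 -> cycle length 1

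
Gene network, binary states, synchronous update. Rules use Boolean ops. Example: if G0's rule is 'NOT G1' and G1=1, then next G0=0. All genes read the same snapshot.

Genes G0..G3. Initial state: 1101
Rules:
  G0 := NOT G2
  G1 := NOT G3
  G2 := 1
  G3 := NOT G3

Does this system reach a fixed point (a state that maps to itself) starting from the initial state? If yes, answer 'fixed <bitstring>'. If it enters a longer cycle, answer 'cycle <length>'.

Step 0: 1101
Step 1: G0=NOT G2=NOT 0=1 G1=NOT G3=NOT 1=0 G2=1(const) G3=NOT G3=NOT 1=0 -> 1010
Step 2: G0=NOT G2=NOT 1=0 G1=NOT G3=NOT 0=1 G2=1(const) G3=NOT G3=NOT 0=1 -> 0111
Step 3: G0=NOT G2=NOT 1=0 G1=NOT G3=NOT 1=0 G2=1(const) G3=NOT G3=NOT 1=0 -> 0010
Step 4: G0=NOT G2=NOT 1=0 G1=NOT G3=NOT 0=1 G2=1(const) G3=NOT G3=NOT 0=1 -> 0111
Cycle of length 2 starting at step 2 -> no fixed point

Answer: cycle 2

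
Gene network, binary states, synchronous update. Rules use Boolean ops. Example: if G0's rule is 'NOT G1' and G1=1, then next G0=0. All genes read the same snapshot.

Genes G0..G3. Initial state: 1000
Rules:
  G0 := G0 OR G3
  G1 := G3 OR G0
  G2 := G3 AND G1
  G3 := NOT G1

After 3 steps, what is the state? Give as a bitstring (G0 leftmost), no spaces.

Step 1: G0=G0|G3=1|0=1 G1=G3|G0=0|1=1 G2=G3&G1=0&0=0 G3=NOT G1=NOT 0=1 -> 1101
Step 2: G0=G0|G3=1|1=1 G1=G3|G0=1|1=1 G2=G3&G1=1&1=1 G3=NOT G1=NOT 1=0 -> 1110
Step 3: G0=G0|G3=1|0=1 G1=G3|G0=0|1=1 G2=G3&G1=0&1=0 G3=NOT G1=NOT 1=0 -> 1100

1100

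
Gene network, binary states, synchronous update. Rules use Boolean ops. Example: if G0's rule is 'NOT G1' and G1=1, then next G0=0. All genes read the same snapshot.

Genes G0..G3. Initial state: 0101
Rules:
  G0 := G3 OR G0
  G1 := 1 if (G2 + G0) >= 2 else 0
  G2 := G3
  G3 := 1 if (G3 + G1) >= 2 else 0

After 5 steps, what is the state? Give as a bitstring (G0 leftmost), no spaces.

Step 1: G0=G3|G0=1|0=1 G1=(0+0>=2)=0 G2=G3=1 G3=(1+1>=2)=1 -> 1011
Step 2: G0=G3|G0=1|1=1 G1=(1+1>=2)=1 G2=G3=1 G3=(1+0>=2)=0 -> 1110
Step 3: G0=G3|G0=0|1=1 G1=(1+1>=2)=1 G2=G3=0 G3=(0+1>=2)=0 -> 1100
Step 4: G0=G3|G0=0|1=1 G1=(0+1>=2)=0 G2=G3=0 G3=(0+1>=2)=0 -> 1000
Step 5: G0=G3|G0=0|1=1 G1=(0+1>=2)=0 G2=G3=0 G3=(0+0>=2)=0 -> 1000

1000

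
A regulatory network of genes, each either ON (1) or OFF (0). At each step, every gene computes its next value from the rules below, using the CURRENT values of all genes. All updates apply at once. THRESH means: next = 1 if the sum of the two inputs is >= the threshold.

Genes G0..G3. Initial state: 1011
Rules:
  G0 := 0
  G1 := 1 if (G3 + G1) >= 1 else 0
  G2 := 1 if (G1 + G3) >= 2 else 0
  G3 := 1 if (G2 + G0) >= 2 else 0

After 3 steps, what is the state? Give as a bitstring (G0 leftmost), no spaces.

Step 1: G0=0(const) G1=(1+0>=1)=1 G2=(0+1>=2)=0 G3=(1+1>=2)=1 -> 0101
Step 2: G0=0(const) G1=(1+1>=1)=1 G2=(1+1>=2)=1 G3=(0+0>=2)=0 -> 0110
Step 3: G0=0(const) G1=(0+1>=1)=1 G2=(1+0>=2)=0 G3=(1+0>=2)=0 -> 0100

0100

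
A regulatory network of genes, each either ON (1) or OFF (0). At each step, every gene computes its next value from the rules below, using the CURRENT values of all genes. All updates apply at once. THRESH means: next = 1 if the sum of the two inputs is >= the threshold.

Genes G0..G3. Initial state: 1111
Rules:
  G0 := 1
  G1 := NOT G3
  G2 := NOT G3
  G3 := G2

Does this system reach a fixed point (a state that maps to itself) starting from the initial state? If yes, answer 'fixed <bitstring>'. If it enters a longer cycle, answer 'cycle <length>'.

Step 0: 1111
Step 1: G0=1(const) G1=NOT G3=NOT 1=0 G2=NOT G3=NOT 1=0 G3=G2=1 -> 1001
Step 2: G0=1(const) G1=NOT G3=NOT 1=0 G2=NOT G3=NOT 1=0 G3=G2=0 -> 1000
Step 3: G0=1(const) G1=NOT G3=NOT 0=1 G2=NOT G3=NOT 0=1 G3=G2=0 -> 1110
Step 4: G0=1(const) G1=NOT G3=NOT 0=1 G2=NOT G3=NOT 0=1 G3=G2=1 -> 1111
Cycle of length 4 starting at step 0 -> no fixed point

Answer: cycle 4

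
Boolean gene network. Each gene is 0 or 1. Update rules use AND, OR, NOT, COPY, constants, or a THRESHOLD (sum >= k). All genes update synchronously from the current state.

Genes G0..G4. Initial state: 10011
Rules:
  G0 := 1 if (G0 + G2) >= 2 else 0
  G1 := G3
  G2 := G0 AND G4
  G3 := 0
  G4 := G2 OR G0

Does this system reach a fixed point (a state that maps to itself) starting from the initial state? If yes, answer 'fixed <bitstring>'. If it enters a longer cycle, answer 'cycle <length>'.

Answer: fixed 00000

Derivation:
Step 0: 10011
Step 1: G0=(1+0>=2)=0 G1=G3=1 G2=G0&G4=1&1=1 G3=0(const) G4=G2|G0=0|1=1 -> 01101
Step 2: G0=(0+1>=2)=0 G1=G3=0 G2=G0&G4=0&1=0 G3=0(const) G4=G2|G0=1|0=1 -> 00001
Step 3: G0=(0+0>=2)=0 G1=G3=0 G2=G0&G4=0&1=0 G3=0(const) G4=G2|G0=0|0=0 -> 00000
Step 4: G0=(0+0>=2)=0 G1=G3=0 G2=G0&G4=0&0=0 G3=0(const) G4=G2|G0=0|0=0 -> 00000
Fixed point reached at step 3: 00000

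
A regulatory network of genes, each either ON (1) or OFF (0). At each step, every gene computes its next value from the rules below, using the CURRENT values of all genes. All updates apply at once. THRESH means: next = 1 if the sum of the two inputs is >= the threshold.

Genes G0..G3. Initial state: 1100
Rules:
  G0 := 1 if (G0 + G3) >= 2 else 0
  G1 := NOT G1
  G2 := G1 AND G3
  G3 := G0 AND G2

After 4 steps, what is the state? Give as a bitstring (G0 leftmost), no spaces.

Step 1: G0=(1+0>=2)=0 G1=NOT G1=NOT 1=0 G2=G1&G3=1&0=0 G3=G0&G2=1&0=0 -> 0000
Step 2: G0=(0+0>=2)=0 G1=NOT G1=NOT 0=1 G2=G1&G3=0&0=0 G3=G0&G2=0&0=0 -> 0100
Step 3: G0=(0+0>=2)=0 G1=NOT G1=NOT 1=0 G2=G1&G3=1&0=0 G3=G0&G2=0&0=0 -> 0000
Step 4: G0=(0+0>=2)=0 G1=NOT G1=NOT 0=1 G2=G1&G3=0&0=0 G3=G0&G2=0&0=0 -> 0100

0100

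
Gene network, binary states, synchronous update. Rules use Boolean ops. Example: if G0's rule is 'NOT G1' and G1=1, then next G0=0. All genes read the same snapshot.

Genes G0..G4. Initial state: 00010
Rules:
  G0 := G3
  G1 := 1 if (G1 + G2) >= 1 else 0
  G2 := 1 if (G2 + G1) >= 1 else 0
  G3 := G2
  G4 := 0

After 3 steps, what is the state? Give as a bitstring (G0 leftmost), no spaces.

Step 1: G0=G3=1 G1=(0+0>=1)=0 G2=(0+0>=1)=0 G3=G2=0 G4=0(const) -> 10000
Step 2: G0=G3=0 G1=(0+0>=1)=0 G2=(0+0>=1)=0 G3=G2=0 G4=0(const) -> 00000
Step 3: G0=G3=0 G1=(0+0>=1)=0 G2=(0+0>=1)=0 G3=G2=0 G4=0(const) -> 00000

00000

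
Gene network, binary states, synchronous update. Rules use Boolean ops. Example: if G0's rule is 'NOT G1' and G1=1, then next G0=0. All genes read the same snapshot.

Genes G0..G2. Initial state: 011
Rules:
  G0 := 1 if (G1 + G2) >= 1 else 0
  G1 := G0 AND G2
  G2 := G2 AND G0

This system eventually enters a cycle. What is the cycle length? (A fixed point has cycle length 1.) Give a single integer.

Answer: 1

Derivation:
Step 0: 011
Step 1: G0=(1+1>=1)=1 G1=G0&G2=0&1=0 G2=G2&G0=1&0=0 -> 100
Step 2: G0=(0+0>=1)=0 G1=G0&G2=1&0=0 G2=G2&G0=0&1=0 -> 000
Step 3: G0=(0+0>=1)=0 G1=G0&G2=0&0=0 G2=G2&G0=0&0=0 -> 000
State from step 3 equals state from step 2 -> cycle length 1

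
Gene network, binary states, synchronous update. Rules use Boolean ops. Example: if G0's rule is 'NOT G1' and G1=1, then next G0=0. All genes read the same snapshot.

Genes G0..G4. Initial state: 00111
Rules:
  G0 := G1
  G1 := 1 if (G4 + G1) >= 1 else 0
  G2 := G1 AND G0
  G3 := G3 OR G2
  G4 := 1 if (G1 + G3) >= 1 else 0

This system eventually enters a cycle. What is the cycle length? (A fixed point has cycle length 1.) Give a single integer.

Answer: 1

Derivation:
Step 0: 00111
Step 1: G0=G1=0 G1=(1+0>=1)=1 G2=G1&G0=0&0=0 G3=G3|G2=1|1=1 G4=(0+1>=1)=1 -> 01011
Step 2: G0=G1=1 G1=(1+1>=1)=1 G2=G1&G0=1&0=0 G3=G3|G2=1|0=1 G4=(1+1>=1)=1 -> 11011
Step 3: G0=G1=1 G1=(1+1>=1)=1 G2=G1&G0=1&1=1 G3=G3|G2=1|0=1 G4=(1+1>=1)=1 -> 11111
Step 4: G0=G1=1 G1=(1+1>=1)=1 G2=G1&G0=1&1=1 G3=G3|G2=1|1=1 G4=(1+1>=1)=1 -> 11111
State from step 4 equals state from step 3 -> cycle length 1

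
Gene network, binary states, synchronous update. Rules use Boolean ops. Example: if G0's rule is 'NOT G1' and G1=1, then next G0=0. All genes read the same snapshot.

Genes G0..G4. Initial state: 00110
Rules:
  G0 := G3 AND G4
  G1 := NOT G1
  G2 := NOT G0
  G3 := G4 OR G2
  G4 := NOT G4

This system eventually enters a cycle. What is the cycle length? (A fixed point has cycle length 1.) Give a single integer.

Step 0: 00110
Step 1: G0=G3&G4=1&0=0 G1=NOT G1=NOT 0=1 G2=NOT G0=NOT 0=1 G3=G4|G2=0|1=1 G4=NOT G4=NOT 0=1 -> 01111
Step 2: G0=G3&G4=1&1=1 G1=NOT G1=NOT 1=0 G2=NOT G0=NOT 0=1 G3=G4|G2=1|1=1 G4=NOT G4=NOT 1=0 -> 10110
Step 3: G0=G3&G4=1&0=0 G1=NOT G1=NOT 0=1 G2=NOT G0=NOT 1=0 G3=G4|G2=0|1=1 G4=NOT G4=NOT 0=1 -> 01011
Step 4: G0=G3&G4=1&1=1 G1=NOT G1=NOT 1=0 G2=NOT G0=NOT 0=1 G3=G4|G2=1|0=1 G4=NOT G4=NOT 1=0 -> 10110
State from step 4 equals state from step 2 -> cycle length 2

Answer: 2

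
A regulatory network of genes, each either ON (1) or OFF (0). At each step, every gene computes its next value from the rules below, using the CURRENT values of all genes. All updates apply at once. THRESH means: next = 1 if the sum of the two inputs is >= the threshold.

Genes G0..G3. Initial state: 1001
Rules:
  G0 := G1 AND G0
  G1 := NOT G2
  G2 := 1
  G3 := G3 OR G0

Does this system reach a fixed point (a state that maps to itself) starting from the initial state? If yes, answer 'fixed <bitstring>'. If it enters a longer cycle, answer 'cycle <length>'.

Answer: fixed 0011

Derivation:
Step 0: 1001
Step 1: G0=G1&G0=0&1=0 G1=NOT G2=NOT 0=1 G2=1(const) G3=G3|G0=1|1=1 -> 0111
Step 2: G0=G1&G0=1&0=0 G1=NOT G2=NOT 1=0 G2=1(const) G3=G3|G0=1|0=1 -> 0011
Step 3: G0=G1&G0=0&0=0 G1=NOT G2=NOT 1=0 G2=1(const) G3=G3|G0=1|0=1 -> 0011
Fixed point reached at step 2: 0011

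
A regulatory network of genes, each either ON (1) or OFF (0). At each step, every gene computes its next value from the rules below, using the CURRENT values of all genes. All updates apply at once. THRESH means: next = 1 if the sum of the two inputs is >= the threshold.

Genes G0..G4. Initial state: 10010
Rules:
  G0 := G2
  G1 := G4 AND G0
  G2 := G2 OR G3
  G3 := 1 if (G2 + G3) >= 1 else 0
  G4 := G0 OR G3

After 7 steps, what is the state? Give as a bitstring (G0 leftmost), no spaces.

Step 1: G0=G2=0 G1=G4&G0=0&1=0 G2=G2|G3=0|1=1 G3=(0+1>=1)=1 G4=G0|G3=1|1=1 -> 00111
Step 2: G0=G2=1 G1=G4&G0=1&0=0 G2=G2|G3=1|1=1 G3=(1+1>=1)=1 G4=G0|G3=0|1=1 -> 10111
Step 3: G0=G2=1 G1=G4&G0=1&1=1 G2=G2|G3=1|1=1 G3=(1+1>=1)=1 G4=G0|G3=1|1=1 -> 11111
Step 4: G0=G2=1 G1=G4&G0=1&1=1 G2=G2|G3=1|1=1 G3=(1+1>=1)=1 G4=G0|G3=1|1=1 -> 11111
Step 5: G0=G2=1 G1=G4&G0=1&1=1 G2=G2|G3=1|1=1 G3=(1+1>=1)=1 G4=G0|G3=1|1=1 -> 11111
Step 6: G0=G2=1 G1=G4&G0=1&1=1 G2=G2|G3=1|1=1 G3=(1+1>=1)=1 G4=G0|G3=1|1=1 -> 11111
Step 7: G0=G2=1 G1=G4&G0=1&1=1 G2=G2|G3=1|1=1 G3=(1+1>=1)=1 G4=G0|G3=1|1=1 -> 11111

11111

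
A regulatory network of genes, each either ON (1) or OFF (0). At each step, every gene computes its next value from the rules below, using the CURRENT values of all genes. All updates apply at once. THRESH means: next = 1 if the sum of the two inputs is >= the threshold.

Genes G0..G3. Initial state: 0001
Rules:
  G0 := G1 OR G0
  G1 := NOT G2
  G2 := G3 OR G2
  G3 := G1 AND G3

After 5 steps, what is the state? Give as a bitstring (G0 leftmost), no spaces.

Step 1: G0=G1|G0=0|0=0 G1=NOT G2=NOT 0=1 G2=G3|G2=1|0=1 G3=G1&G3=0&1=0 -> 0110
Step 2: G0=G1|G0=1|0=1 G1=NOT G2=NOT 1=0 G2=G3|G2=0|1=1 G3=G1&G3=1&0=0 -> 1010
Step 3: G0=G1|G0=0|1=1 G1=NOT G2=NOT 1=0 G2=G3|G2=0|1=1 G3=G1&G3=0&0=0 -> 1010
Step 4: G0=G1|G0=0|1=1 G1=NOT G2=NOT 1=0 G2=G3|G2=0|1=1 G3=G1&G3=0&0=0 -> 1010
Step 5: G0=G1|G0=0|1=1 G1=NOT G2=NOT 1=0 G2=G3|G2=0|1=1 G3=G1&G3=0&0=0 -> 1010

1010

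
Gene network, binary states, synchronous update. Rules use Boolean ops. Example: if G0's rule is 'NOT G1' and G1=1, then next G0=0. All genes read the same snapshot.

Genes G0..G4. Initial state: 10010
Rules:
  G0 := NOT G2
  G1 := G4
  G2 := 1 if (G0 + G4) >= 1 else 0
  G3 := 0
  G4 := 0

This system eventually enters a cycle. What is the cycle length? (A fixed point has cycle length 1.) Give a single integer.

Answer: 4

Derivation:
Step 0: 10010
Step 1: G0=NOT G2=NOT 0=1 G1=G4=0 G2=(1+0>=1)=1 G3=0(const) G4=0(const) -> 10100
Step 2: G0=NOT G2=NOT 1=0 G1=G4=0 G2=(1+0>=1)=1 G3=0(const) G4=0(const) -> 00100
Step 3: G0=NOT G2=NOT 1=0 G1=G4=0 G2=(0+0>=1)=0 G3=0(const) G4=0(const) -> 00000
Step 4: G0=NOT G2=NOT 0=1 G1=G4=0 G2=(0+0>=1)=0 G3=0(const) G4=0(const) -> 10000
Step 5: G0=NOT G2=NOT 0=1 G1=G4=0 G2=(1+0>=1)=1 G3=0(const) G4=0(const) -> 10100
State from step 5 equals state from step 1 -> cycle length 4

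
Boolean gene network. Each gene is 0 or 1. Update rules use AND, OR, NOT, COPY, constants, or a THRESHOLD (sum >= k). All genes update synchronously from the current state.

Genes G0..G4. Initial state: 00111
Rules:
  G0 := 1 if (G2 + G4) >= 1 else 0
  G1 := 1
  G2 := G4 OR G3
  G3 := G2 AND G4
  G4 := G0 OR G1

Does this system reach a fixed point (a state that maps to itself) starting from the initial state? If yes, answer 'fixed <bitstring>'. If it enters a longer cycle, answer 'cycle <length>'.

Answer: fixed 11111

Derivation:
Step 0: 00111
Step 1: G0=(1+1>=1)=1 G1=1(const) G2=G4|G3=1|1=1 G3=G2&G4=1&1=1 G4=G0|G1=0|0=0 -> 11110
Step 2: G0=(1+0>=1)=1 G1=1(const) G2=G4|G3=0|1=1 G3=G2&G4=1&0=0 G4=G0|G1=1|1=1 -> 11101
Step 3: G0=(1+1>=1)=1 G1=1(const) G2=G4|G3=1|0=1 G3=G2&G4=1&1=1 G4=G0|G1=1|1=1 -> 11111
Step 4: G0=(1+1>=1)=1 G1=1(const) G2=G4|G3=1|1=1 G3=G2&G4=1&1=1 G4=G0|G1=1|1=1 -> 11111
Fixed point reached at step 3: 11111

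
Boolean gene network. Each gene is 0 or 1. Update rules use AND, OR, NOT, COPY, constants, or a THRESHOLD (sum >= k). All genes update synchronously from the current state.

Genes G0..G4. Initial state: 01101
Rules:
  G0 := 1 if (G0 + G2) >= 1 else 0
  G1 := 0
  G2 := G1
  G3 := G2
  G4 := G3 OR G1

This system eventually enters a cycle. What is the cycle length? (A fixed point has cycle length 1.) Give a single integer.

Step 0: 01101
Step 1: G0=(0+1>=1)=1 G1=0(const) G2=G1=1 G3=G2=1 G4=G3|G1=0|1=1 -> 10111
Step 2: G0=(1+1>=1)=1 G1=0(const) G2=G1=0 G3=G2=1 G4=G3|G1=1|0=1 -> 10011
Step 3: G0=(1+0>=1)=1 G1=0(const) G2=G1=0 G3=G2=0 G4=G3|G1=1|0=1 -> 10001
Step 4: G0=(1+0>=1)=1 G1=0(const) G2=G1=0 G3=G2=0 G4=G3|G1=0|0=0 -> 10000
Step 5: G0=(1+0>=1)=1 G1=0(const) G2=G1=0 G3=G2=0 G4=G3|G1=0|0=0 -> 10000
State from step 5 equals state from step 4 -> cycle length 1

Answer: 1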